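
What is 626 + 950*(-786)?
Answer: -746074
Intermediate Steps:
626 + 950*(-786) = 626 - 746700 = -746074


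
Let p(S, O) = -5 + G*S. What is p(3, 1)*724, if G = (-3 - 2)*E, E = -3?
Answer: 28960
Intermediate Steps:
G = 15 (G = (-3 - 2)*(-3) = -5*(-3) = 15)
p(S, O) = -5 + 15*S
p(3, 1)*724 = (-5 + 15*3)*724 = (-5 + 45)*724 = 40*724 = 28960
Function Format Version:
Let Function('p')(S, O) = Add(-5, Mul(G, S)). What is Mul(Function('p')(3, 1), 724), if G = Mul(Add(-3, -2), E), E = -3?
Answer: 28960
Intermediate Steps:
G = 15 (G = Mul(Add(-3, -2), -3) = Mul(-5, -3) = 15)
Function('p')(S, O) = Add(-5, Mul(15, S))
Mul(Function('p')(3, 1), 724) = Mul(Add(-5, Mul(15, 3)), 724) = Mul(Add(-5, 45), 724) = Mul(40, 724) = 28960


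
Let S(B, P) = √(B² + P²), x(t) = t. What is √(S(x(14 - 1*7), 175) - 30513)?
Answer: √(-30513 + 7*√626) ≈ 174.18*I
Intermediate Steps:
√(S(x(14 - 1*7), 175) - 30513) = √(√((14 - 1*7)² + 175²) - 30513) = √(√((14 - 7)² + 30625) - 30513) = √(√(7² + 30625) - 30513) = √(√(49 + 30625) - 30513) = √(√30674 - 30513) = √(7*√626 - 30513) = √(-30513 + 7*√626)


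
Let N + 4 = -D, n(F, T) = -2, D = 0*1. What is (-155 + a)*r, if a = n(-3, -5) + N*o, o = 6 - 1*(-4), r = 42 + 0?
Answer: -8274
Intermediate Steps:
D = 0
r = 42
o = 10 (o = 6 + 4 = 10)
N = -4 (N = -4 - 1*0 = -4 + 0 = -4)
a = -42 (a = -2 - 4*10 = -2 - 40 = -42)
(-155 + a)*r = (-155 - 42)*42 = -197*42 = -8274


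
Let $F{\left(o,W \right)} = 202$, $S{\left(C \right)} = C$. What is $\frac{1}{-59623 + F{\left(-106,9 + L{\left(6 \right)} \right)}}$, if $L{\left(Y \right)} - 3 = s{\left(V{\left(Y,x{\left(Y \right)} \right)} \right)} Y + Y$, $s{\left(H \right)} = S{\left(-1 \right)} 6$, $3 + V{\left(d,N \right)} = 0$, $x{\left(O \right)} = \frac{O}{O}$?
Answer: $- \frac{1}{59421} \approx -1.6829 \cdot 10^{-5}$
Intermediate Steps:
$x{\left(O \right)} = 1$
$V{\left(d,N \right)} = -3$ ($V{\left(d,N \right)} = -3 + 0 = -3$)
$s{\left(H \right)} = -6$ ($s{\left(H \right)} = \left(-1\right) 6 = -6$)
$L{\left(Y \right)} = 3 - 5 Y$ ($L{\left(Y \right)} = 3 + \left(- 6 Y + Y\right) = 3 - 5 Y$)
$\frac{1}{-59623 + F{\left(-106,9 + L{\left(6 \right)} \right)}} = \frac{1}{-59623 + 202} = \frac{1}{-59421} = - \frac{1}{59421}$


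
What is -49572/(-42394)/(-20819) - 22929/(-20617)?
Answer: 10118064551685/9098289171631 ≈ 1.1121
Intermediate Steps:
-49572/(-42394)/(-20819) - 22929/(-20617) = -49572*(-1/42394)*(-1/20819) - 22929*(-1/20617) = (24786/21197)*(-1/20819) + 22929/20617 = -24786/441300343 + 22929/20617 = 10118064551685/9098289171631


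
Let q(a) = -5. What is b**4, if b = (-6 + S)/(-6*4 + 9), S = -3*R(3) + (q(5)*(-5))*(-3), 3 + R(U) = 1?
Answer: 625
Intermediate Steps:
R(U) = -2 (R(U) = -3 + 1 = -2)
S = -69 (S = -3*(-2) - 5*(-5)*(-3) = 6 + 25*(-3) = 6 - 75 = -69)
b = 5 (b = (-6 - 69)/(-6*4 + 9) = -75/(-24 + 9) = -75/(-15) = -75*(-1/15) = 5)
b**4 = 5**4 = 625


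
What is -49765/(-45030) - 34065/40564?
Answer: 48472051/182659692 ≈ 0.26537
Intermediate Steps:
-49765/(-45030) - 34065/40564 = -49765*(-1/45030) - 34065*1/40564 = 9953/9006 - 34065/40564 = 48472051/182659692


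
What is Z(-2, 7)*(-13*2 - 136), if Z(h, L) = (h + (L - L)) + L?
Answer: -810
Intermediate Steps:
Z(h, L) = L + h (Z(h, L) = (h + 0) + L = h + L = L + h)
Z(-2, 7)*(-13*2 - 136) = (7 - 2)*(-13*2 - 136) = 5*(-26 - 136) = 5*(-162) = -810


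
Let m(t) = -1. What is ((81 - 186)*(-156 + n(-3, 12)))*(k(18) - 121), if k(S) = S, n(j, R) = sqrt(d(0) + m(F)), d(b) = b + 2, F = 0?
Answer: -1676325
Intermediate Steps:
d(b) = 2 + b
n(j, R) = 1 (n(j, R) = sqrt((2 + 0) - 1) = sqrt(2 - 1) = sqrt(1) = 1)
((81 - 186)*(-156 + n(-3, 12)))*(k(18) - 121) = ((81 - 186)*(-156 + 1))*(18 - 121) = -105*(-155)*(-103) = 16275*(-103) = -1676325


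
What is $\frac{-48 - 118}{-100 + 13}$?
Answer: $\frac{166}{87} \approx 1.908$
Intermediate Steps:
$\frac{-48 - 118}{-100 + 13} = - \frac{166}{-87} = \left(-166\right) \left(- \frac{1}{87}\right) = \frac{166}{87}$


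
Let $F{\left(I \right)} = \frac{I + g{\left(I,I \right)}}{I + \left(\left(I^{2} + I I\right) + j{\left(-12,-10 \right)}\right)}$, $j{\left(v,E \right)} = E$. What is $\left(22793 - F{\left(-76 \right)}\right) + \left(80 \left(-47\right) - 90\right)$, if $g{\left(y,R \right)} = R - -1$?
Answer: $\frac{217200589}{11466} \approx 18943.0$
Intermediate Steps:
$g{\left(y,R \right)} = 1 + R$ ($g{\left(y,R \right)} = R + 1 = 1 + R$)
$F{\left(I \right)} = \frac{1 + 2 I}{-10 + I + 2 I^{2}}$ ($F{\left(I \right)} = \frac{I + \left(1 + I\right)}{I - \left(10 - I^{2} - I I\right)} = \frac{1 + 2 I}{I + \left(\left(I^{2} + I^{2}\right) - 10\right)} = \frac{1 + 2 I}{I + \left(2 I^{2} - 10\right)} = \frac{1 + 2 I}{I + \left(-10 + 2 I^{2}\right)} = \frac{1 + 2 I}{-10 + I + 2 I^{2}}$)
$\left(22793 - F{\left(-76 \right)}\right) + \left(80 \left(-47\right) - 90\right) = \left(22793 - \frac{1 + 2 \left(-76\right)}{-10 - 76 + 2 \left(-76\right)^{2}}\right) + \left(80 \left(-47\right) - 90\right) = \left(22793 - \frac{1 - 152}{-10 - 76 + 2 \cdot 5776}\right) - 3850 = \left(22793 - \frac{1}{-10 - 76 + 11552} \left(-151\right)\right) - 3850 = \left(22793 - \frac{1}{11466} \left(-151\right)\right) - 3850 = \left(22793 - - \frac{151}{11466}\right) - 3850 = \left(22793 + \frac{151}{11466}\right) - 3850 = \frac{261344689}{11466} - 3850 = \frac{217200589}{11466}$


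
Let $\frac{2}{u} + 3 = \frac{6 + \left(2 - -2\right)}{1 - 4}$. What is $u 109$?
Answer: $- \frac{654}{19} \approx -34.421$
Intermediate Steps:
$u = - \frac{6}{19}$ ($u = \frac{2}{-3 + \frac{6 + \left(2 - -2\right)}{1 - 4}} = \frac{2}{-3 + \frac{6 + \left(2 + 2\right)}{-3}} = \frac{2}{-3 + \left(6 + 4\right) \left(- \frac{1}{3}\right)} = \frac{2}{-3 + 10 \left(- \frac{1}{3}\right)} = \frac{2}{-3 - \frac{10}{3}} = \frac{2}{- \frac{19}{3}} = 2 \left(- \frac{3}{19}\right) = - \frac{6}{19} \approx -0.31579$)
$u 109 = \left(- \frac{6}{19}\right) 109 = - \frac{654}{19}$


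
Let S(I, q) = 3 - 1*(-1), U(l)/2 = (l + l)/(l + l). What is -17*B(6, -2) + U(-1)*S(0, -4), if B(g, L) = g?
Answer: -94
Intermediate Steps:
U(l) = 2 (U(l) = 2*((l + l)/(l + l)) = 2*((2*l)/((2*l))) = 2*((2*l)*(1/(2*l))) = 2*1 = 2)
S(I, q) = 4 (S(I, q) = 3 + 1 = 4)
-17*B(6, -2) + U(-1)*S(0, -4) = -17*6 + 2*4 = -102 + 8 = -94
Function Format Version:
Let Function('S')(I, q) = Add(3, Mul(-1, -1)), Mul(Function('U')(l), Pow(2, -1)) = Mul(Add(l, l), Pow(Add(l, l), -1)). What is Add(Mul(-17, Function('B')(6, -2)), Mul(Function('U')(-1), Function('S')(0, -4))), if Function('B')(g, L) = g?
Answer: -94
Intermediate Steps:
Function('U')(l) = 2 (Function('U')(l) = Mul(2, Mul(Add(l, l), Pow(Add(l, l), -1))) = Mul(2, Mul(Mul(2, l), Pow(Mul(2, l), -1))) = Mul(2, Mul(Mul(2, l), Mul(Rational(1, 2), Pow(l, -1)))) = Mul(2, 1) = 2)
Function('S')(I, q) = 4 (Function('S')(I, q) = Add(3, 1) = 4)
Add(Mul(-17, Function('B')(6, -2)), Mul(Function('U')(-1), Function('S')(0, -4))) = Add(Mul(-17, 6), Mul(2, 4)) = Add(-102, 8) = -94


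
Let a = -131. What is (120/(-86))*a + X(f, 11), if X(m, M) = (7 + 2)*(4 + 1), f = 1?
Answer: 9795/43 ≈ 227.79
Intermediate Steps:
X(m, M) = 45 (X(m, M) = 9*5 = 45)
(120/(-86))*a + X(f, 11) = (120/(-86))*(-131) + 45 = (120*(-1/86))*(-131) + 45 = -60/43*(-131) + 45 = 7860/43 + 45 = 9795/43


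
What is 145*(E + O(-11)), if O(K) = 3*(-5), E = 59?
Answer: 6380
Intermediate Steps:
O(K) = -15
145*(E + O(-11)) = 145*(59 - 15) = 145*44 = 6380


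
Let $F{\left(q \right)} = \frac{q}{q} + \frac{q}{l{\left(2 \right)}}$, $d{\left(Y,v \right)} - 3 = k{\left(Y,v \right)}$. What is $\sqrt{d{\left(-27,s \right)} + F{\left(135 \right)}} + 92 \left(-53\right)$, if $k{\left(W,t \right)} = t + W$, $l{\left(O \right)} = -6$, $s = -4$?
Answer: $-4876 + \frac{3 i \sqrt{22}}{2} \approx -4876.0 + 7.0356 i$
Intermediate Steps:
$k{\left(W,t \right)} = W + t$
$d{\left(Y,v \right)} = 3 + Y + v$ ($d{\left(Y,v \right)} = 3 + \left(Y + v\right) = 3 + Y + v$)
$F{\left(q \right)} = 1 - \frac{q}{6}$ ($F{\left(q \right)} = \frac{q}{q} + \frac{q}{-6} = 1 + q \left(- \frac{1}{6}\right) = 1 - \frac{q}{6}$)
$\sqrt{d{\left(-27,s \right)} + F{\left(135 \right)}} + 92 \left(-53\right) = \sqrt{\left(3 - 27 - 4\right) + \left(1 - \frac{45}{2}\right)} + 92 \left(-53\right) = \sqrt{-28 + \left(1 - \frac{45}{2}\right)} - 4876 = \sqrt{-28 - \frac{43}{2}} - 4876 = \sqrt{- \frac{99}{2}} - 4876 = \frac{3 i \sqrt{22}}{2} - 4876 = -4876 + \frac{3 i \sqrt{22}}{2}$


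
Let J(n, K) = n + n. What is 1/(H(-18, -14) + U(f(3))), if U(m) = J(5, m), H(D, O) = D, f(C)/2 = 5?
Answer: -⅛ ≈ -0.12500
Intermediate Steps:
f(C) = 10 (f(C) = 2*5 = 10)
J(n, K) = 2*n
U(m) = 10 (U(m) = 2*5 = 10)
1/(H(-18, -14) + U(f(3))) = 1/(-18 + 10) = 1/(-8) = -⅛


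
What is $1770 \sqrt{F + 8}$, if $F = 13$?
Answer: $1770 \sqrt{21} \approx 8111.2$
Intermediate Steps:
$1770 \sqrt{F + 8} = 1770 \sqrt{13 + 8} = 1770 \sqrt{21}$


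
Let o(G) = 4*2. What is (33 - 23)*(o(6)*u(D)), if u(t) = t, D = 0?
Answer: 0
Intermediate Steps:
o(G) = 8
(33 - 23)*(o(6)*u(D)) = (33 - 23)*(8*0) = 10*0 = 0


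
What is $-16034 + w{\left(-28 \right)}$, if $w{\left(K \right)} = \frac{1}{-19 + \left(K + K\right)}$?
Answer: $- \frac{1202551}{75} \approx -16034.0$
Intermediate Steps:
$w{\left(K \right)} = \frac{1}{-19 + 2 K}$
$-16034 + w{\left(-28 \right)} = -16034 + \frac{1}{-19 + 2 \left(-28\right)} = -16034 + \frac{1}{-19 - 56} = -16034 + \frac{1}{-75} = -16034 - \frac{1}{75} = - \frac{1202551}{75}$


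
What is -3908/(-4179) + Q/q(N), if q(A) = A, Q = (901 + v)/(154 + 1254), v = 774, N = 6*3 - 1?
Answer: 100541713/100028544 ≈ 1.0051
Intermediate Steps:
N = 17 (N = 18 - 1 = 17)
Q = 1675/1408 (Q = (901 + 774)/(154 + 1254) = 1675/1408 ≈ 1.1896)
-3908/(-4179) + Q/q(N) = -3908/(-4179) + (1675/1408)/17 = -3908*(-1/4179) + (1675/1408)*(1/17) = 3908/4179 + 1675/23936 = 100541713/100028544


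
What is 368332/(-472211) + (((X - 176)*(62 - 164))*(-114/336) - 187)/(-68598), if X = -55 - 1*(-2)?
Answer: -600214889101/906996444984 ≈ -0.66176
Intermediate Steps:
X = -53 (X = -55 + 2 = -53)
368332/(-472211) + (((X - 176)*(62 - 164))*(-114/336) - 187)/(-68598) = 368332/(-472211) + (((-53 - 176)*(62 - 164))*(-114/336) - 187)/(-68598) = 368332*(-1/472211) + ((-229*(-102))*(-114*1/336) - 187)*(-1/68598) = -368332/472211 + (23358*(-19/56) - 187)*(-1/68598) = -368332/472211 + (-221901/28 - 187)*(-1/68598) = -368332/472211 - 227137/28*(-1/68598) = -368332/472211 + 227137/1920744 = -600214889101/906996444984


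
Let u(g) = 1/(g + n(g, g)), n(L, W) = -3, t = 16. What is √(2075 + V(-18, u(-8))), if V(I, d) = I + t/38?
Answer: √742729/19 ≈ 45.359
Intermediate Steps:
u(g) = 1/(-3 + g) (u(g) = 1/(g - 3) = 1/(-3 + g))
V(I, d) = 8/19 + I (V(I, d) = I + 16/38 = I + 16*(1/38) = I + 8/19 = 8/19 + I)
√(2075 + V(-18, u(-8))) = √(2075 + (8/19 - 18)) = √(2075 - 334/19) = √(39091/19) = √742729/19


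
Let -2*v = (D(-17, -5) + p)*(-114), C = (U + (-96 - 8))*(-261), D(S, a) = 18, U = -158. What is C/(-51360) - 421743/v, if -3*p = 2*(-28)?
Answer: -19125999/94160 ≈ -203.12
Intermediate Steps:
p = 56/3 (p = -2*(-28)/3 = -⅓*(-56) = 56/3 ≈ 18.667)
C = 68382 (C = (-158 + (-96 - 8))*(-261) = (-158 - 104)*(-261) = -262*(-261) = 68382)
v = 2090 (v = -(18 + 56/3)*(-114)/2 = -55*(-114)/3 = -½*(-4180) = 2090)
C/(-51360) - 421743/v = 68382/(-51360) - 421743/2090 = 68382*(-1/51360) - 421743*1/2090 = -11397/8560 - 22197/110 = -19125999/94160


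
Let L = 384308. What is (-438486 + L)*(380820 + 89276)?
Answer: -25468861088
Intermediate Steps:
(-438486 + L)*(380820 + 89276) = (-438486 + 384308)*(380820 + 89276) = -54178*470096 = -25468861088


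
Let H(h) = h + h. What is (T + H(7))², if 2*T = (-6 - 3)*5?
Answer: 289/4 ≈ 72.250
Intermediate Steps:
H(h) = 2*h
T = -45/2 (T = ((-6 - 3)*5)/2 = (-9*5)/2 = (½)*(-45) = -45/2 ≈ -22.500)
(T + H(7))² = (-45/2 + 2*7)² = (-45/2 + 14)² = (-17/2)² = 289/4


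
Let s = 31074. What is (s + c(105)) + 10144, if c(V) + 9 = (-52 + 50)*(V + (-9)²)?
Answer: 40837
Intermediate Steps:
c(V) = -171 - 2*V (c(V) = -9 + (-52 + 50)*(V + (-9)²) = -9 - 2*(V + 81) = -9 - 2*(81 + V) = -9 + (-162 - 2*V) = -171 - 2*V)
(s + c(105)) + 10144 = (31074 + (-171 - 2*105)) + 10144 = (31074 + (-171 - 210)) + 10144 = (31074 - 381) + 10144 = 30693 + 10144 = 40837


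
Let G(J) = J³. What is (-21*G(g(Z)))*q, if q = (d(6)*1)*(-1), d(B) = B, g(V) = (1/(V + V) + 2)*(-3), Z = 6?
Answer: -984375/32 ≈ -30762.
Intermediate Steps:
g(V) = -6 - 3/(2*V) (g(V) = (1/(2*V) + 2)*(-3) = (2 + 1/(2*V))*(-3) = -6 - 3/(2*V))
q = -6 (q = (6*1)*(-1) = 6*(-1) = -6)
(-21*G(g(Z)))*q = -21*(-6 - 3/2/6)³*(-6) = -21*(-6 - 3/2*⅙)³*(-6) = -21*(-6 - ¼)³*(-6) = -21*(-25/4)³*(-6) = -21*(-15625/64)*(-6) = (328125/64)*(-6) = -984375/32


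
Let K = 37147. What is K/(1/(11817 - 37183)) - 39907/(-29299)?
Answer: -27607592187891/29299 ≈ -9.4227e+8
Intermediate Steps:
K/(1/(11817 - 37183)) - 39907/(-29299) = 37147/(1/(11817 - 37183)) - 39907/(-29299) = 37147/(1/(-25366)) - 39907*(-1/29299) = 37147/(-1/25366) + 39907/29299 = 37147*(-25366) + 39907/29299 = -942270802 + 39907/29299 = -27607592187891/29299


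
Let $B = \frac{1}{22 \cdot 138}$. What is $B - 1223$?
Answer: $- \frac{3713027}{3036} \approx -1223.0$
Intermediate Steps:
$B = \frac{1}{3036} \approx 0.00032938$
$B - 1223 = \frac{1}{3036} - 1223 = - \frac{3713027}{3036}$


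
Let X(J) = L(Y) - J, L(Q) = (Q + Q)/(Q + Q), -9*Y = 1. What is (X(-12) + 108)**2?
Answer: 14641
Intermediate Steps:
Y = -1/9 (Y = -1/9*1 = -1/9 ≈ -0.11111)
L(Q) = 1 (L(Q) = (2*Q)/((2*Q)) = (2*Q)*(1/(2*Q)) = 1)
X(J) = 1 - J
(X(-12) + 108)**2 = ((1 - 1*(-12)) + 108)**2 = ((1 + 12) + 108)**2 = (13 + 108)**2 = 121**2 = 14641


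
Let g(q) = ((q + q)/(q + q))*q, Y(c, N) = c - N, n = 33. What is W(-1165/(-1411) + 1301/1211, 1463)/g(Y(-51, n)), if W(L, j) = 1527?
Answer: -509/28 ≈ -18.179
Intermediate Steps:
g(q) = q (g(q) = ((2*q)/((2*q)))*q = ((2*q)*(1/(2*q)))*q = 1*q = q)
W(-1165/(-1411) + 1301/1211, 1463)/g(Y(-51, n)) = 1527/(-51 - 1*33) = 1527/(-51 - 33) = 1527/(-84) = 1527*(-1/84) = -509/28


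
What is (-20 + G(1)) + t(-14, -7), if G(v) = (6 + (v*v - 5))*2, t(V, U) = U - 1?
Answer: -24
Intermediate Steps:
t(V, U) = -1 + U
G(v) = 2 + 2*v² (G(v) = (6 + (v² - 5))*2 = (6 + (-5 + v²))*2 = (1 + v²)*2 = 2 + 2*v²)
(-20 + G(1)) + t(-14, -7) = (-20 + (2 + 2*1²)) + (-1 - 7) = (-20 + (2 + 2*1)) - 8 = (-20 + (2 + 2)) - 8 = (-20 + 4) - 8 = -16 - 8 = -24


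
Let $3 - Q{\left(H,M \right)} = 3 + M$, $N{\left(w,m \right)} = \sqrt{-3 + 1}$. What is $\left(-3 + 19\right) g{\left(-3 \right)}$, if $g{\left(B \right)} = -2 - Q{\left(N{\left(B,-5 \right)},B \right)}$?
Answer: $-80$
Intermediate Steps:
$N{\left(w,m \right)} = i \sqrt{2}$ ($N{\left(w,m \right)} = \sqrt{-2} = i \sqrt{2}$)
$Q{\left(H,M \right)} = - M$ ($Q{\left(H,M \right)} = 3 - \left(3 + M\right) = - M$)
$g{\left(B \right)} = -2 + B$ ($g{\left(B \right)} = -2 - - B = -2 + B$)
$\left(-3 + 19\right) g{\left(-3 \right)} = \left(-3 + 19\right) \left(-2 - 3\right) = 16 \left(-5\right) = -80$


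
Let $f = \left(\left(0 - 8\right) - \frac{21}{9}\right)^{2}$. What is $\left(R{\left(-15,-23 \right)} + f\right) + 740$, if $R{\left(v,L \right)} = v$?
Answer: $\frac{7486}{9} \approx 831.78$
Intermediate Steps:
$f = \frac{961}{9}$ ($f = \left(\left(0 - 8\right) - \frac{7}{3}\right)^{2} = \left(-8 - \frac{7}{3}\right)^{2} = \left(- \frac{31}{3}\right)^{2} = \frac{961}{9} \approx 106.78$)
$\left(R{\left(-15,-23 \right)} + f\right) + 740 = \left(-15 + \frac{961}{9}\right) + 740 = \frac{826}{9} + 740 = \frac{7486}{9}$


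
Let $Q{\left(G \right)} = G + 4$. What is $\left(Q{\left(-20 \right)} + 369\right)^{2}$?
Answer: $124609$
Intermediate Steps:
$Q{\left(G \right)} = 4 + G$
$\left(Q{\left(-20 \right)} + 369\right)^{2} = \left(\left(4 - 20\right) + 369\right)^{2} = \left(-16 + 369\right)^{2} = 353^{2} = 124609$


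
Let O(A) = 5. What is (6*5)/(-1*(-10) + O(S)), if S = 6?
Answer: 2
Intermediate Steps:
(6*5)/(-1*(-10) + O(S)) = (6*5)/(-1*(-10) + 5) = 30/(10 + 5) = 30/15 = 30*(1/15) = 2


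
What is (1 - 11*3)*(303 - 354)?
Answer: 1632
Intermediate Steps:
(1 - 11*3)*(303 - 354) = (1 - 33)*(-51) = -32*(-51) = 1632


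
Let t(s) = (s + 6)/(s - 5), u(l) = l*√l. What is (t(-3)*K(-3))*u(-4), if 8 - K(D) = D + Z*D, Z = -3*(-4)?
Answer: 141*I ≈ 141.0*I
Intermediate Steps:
Z = 12
u(l) = l^(3/2)
K(D) = 8 - 13*D (K(D) = 8 - (D + 12*D) = 8 - 13*D)
t(s) = (6 + s)/(-5 + s)
(t(-3)*K(-3))*u(-4) = (((6 - 3)/(-5 - 3))*(8 - 13*(-3)))*(-4)^(3/2) = ((3/(-8))*(8 + 39))*(-8*I) = (-⅛*3*47)*(-8*I) = (-3/8*47)*(-8*I) = -(-141)*I = 141*I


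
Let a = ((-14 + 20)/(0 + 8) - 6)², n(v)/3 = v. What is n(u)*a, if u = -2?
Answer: -1323/8 ≈ -165.38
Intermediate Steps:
n(v) = 3*v
a = 441/16 (a = (6/8 - 6)² = (6*(⅛) - 6)² = (¾ - 6)² = (-21/4)² = 441/16 ≈ 27.563)
n(u)*a = (3*(-2))*(441/16) = -6*441/16 = -1323/8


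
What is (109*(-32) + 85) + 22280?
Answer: 18877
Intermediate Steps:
(109*(-32) + 85) + 22280 = (-3488 + 85) + 22280 = -3403 + 22280 = 18877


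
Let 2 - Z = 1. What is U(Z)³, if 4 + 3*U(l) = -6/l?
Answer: -1000/27 ≈ -37.037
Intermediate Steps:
Z = 1 (Z = 2 - 1*1 = 2 - 1 = 1)
U(l) = -4/3 - 2/l (U(l) = -4/3 + (-6/l)/3 = -4/3 - 2/l)
U(Z)³ = (-4/3 - 2/1)³ = (-4/3 - 2*1)³ = (-4/3 - 2)³ = (-10/3)³ = -1000/27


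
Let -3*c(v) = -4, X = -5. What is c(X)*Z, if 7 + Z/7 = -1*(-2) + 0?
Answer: -140/3 ≈ -46.667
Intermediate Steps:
c(v) = 4/3 (c(v) = -⅓*(-4) = 4/3)
Z = -35 (Z = -49 + 7*(-1*(-2) + 0) = -49 + 7*(2 + 0) = -49 + 7*2 = -49 + 14 = -35)
c(X)*Z = (4/3)*(-35) = -140/3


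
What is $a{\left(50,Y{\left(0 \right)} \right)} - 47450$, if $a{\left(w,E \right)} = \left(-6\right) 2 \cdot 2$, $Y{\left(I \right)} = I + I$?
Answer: $-47474$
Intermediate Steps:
$Y{\left(I \right)} = 2 I$
$a{\left(w,E \right)} = -24$ ($a{\left(w,E \right)} = \left(-12\right) 2 = -24$)
$a{\left(50,Y{\left(0 \right)} \right)} - 47450 = -24 - 47450 = -47474$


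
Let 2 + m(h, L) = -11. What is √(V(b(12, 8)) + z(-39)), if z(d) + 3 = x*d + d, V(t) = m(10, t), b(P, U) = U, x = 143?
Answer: 16*I*√22 ≈ 75.047*I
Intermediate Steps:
m(h, L) = -13 (m(h, L) = -2 - 11 = -13)
V(t) = -13
z(d) = -3 + 144*d (z(d) = -3 + (143*d + d) = -3 + 144*d)
√(V(b(12, 8)) + z(-39)) = √(-13 + (-3 + 144*(-39))) = √(-13 + (-3 - 5616)) = √(-13 - 5619) = √(-5632) = 16*I*√22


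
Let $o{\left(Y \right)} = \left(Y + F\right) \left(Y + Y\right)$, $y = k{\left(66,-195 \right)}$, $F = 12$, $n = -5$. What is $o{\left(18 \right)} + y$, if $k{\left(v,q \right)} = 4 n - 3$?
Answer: $1057$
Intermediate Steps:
$k{\left(v,q \right)} = -23$ ($k{\left(v,q \right)} = 4 \left(-5\right) - 3 = -20 - 3 = -23$)
$y = -23$
$o{\left(Y \right)} = 2 Y \left(12 + Y\right)$ ($o{\left(Y \right)} = \left(Y + 12\right) \left(Y + Y\right) = \left(12 + Y\right) 2 Y = 2 Y \left(12 + Y\right)$)
$o{\left(18 \right)} + y = 2 \cdot 18 \left(12 + 18\right) - 23 = 2 \cdot 18 \cdot 30 - 23 = 1080 - 23 = 1057$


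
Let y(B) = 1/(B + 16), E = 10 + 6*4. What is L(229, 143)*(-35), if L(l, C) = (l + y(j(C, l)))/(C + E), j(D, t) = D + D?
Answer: -806855/17818 ≈ -45.283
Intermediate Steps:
j(D, t) = 2*D
E = 34 (E = 10 + 24 = 34)
y(B) = 1/(16 + B)
L(l, C) = (l + 1/(16 + 2*C))/(34 + C) (L(l, C) = (l + 1/(16 + 2*C))/(C + 34) = (l + 1/(16 + 2*C))/(34 + C))
L(229, 143)*(-35) = ((1/2 + 229*(8 + 143))/((8 + 143)*(34 + 143)))*(-35) = ((1/2 + 229*151)/(151*177))*(-35) = ((1/151)*(1/177)*(1/2 + 34579))*(-35) = ((1/151)*(1/177)*(69159/2))*(-35) = (23053/17818)*(-35) = -806855/17818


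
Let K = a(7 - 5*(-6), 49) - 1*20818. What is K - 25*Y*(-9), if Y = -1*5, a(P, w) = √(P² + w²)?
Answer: -21943 + √3770 ≈ -21882.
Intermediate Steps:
Y = -5
K = -20818 + √3770 (K = √((7 - 5*(-6))² + 49²) - 1*20818 = √((7 + 30)² + 2401) - 20818 = √(37² + 2401) - 20818 = √(1369 + 2401) - 20818 = √3770 - 20818 = -20818 + √3770 ≈ -20757.)
K - 25*Y*(-9) = (-20818 + √3770) - 25*(-5)*(-9) = (-20818 + √3770) + 125*(-9) = (-20818 + √3770) - 1125 = -21943 + √3770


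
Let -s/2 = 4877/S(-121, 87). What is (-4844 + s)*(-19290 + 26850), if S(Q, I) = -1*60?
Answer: -35391636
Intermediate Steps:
S(Q, I) = -60
s = 4877/30 (s = -9754/(-60) = -9754*(-1)/60 = -2*(-4877/60) = 4877/30 ≈ 162.57)
(-4844 + s)*(-19290 + 26850) = (-4844 + 4877/30)*(-19290 + 26850) = -140443/30*7560 = -35391636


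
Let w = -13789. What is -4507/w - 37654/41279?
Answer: -333166553/569196131 ≈ -0.58533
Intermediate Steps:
-4507/w - 37654/41279 = -4507/(-13789) - 37654/41279 = -4507*(-1/13789) - 37654*1/41279 = 4507/13789 - 37654/41279 = -333166553/569196131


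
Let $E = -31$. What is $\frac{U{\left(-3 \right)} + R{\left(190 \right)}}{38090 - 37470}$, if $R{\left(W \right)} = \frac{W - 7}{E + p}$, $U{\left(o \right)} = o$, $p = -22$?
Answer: $- \frac{171}{16430} \approx -0.010408$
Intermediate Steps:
$R{\left(W \right)} = \frac{7}{53} - \frac{W}{53}$ ($R{\left(W \right)} = \frac{W - 7}{-31 - 22} = \frac{-7 + W}{-53} = \left(-7 + W\right) \left(- \frac{1}{53}\right) = \frac{7}{53} - \frac{W}{53}$)
$\frac{U{\left(-3 \right)} + R{\left(190 \right)}}{38090 - 37470} = \frac{-3 + \left(\frac{7}{53} - \frac{190}{53}\right)}{38090 - 37470} = \frac{-3 + \left(\frac{7}{53} - \frac{190}{53}\right)}{620} = \left(-3 - \frac{183}{53}\right) \frac{1}{620} = \left(- \frac{342}{53}\right) \frac{1}{620} = - \frac{171}{16430}$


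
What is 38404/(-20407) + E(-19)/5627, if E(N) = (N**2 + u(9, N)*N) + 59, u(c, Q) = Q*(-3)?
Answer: -13507597/6754717 ≈ -1.9997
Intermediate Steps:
u(c, Q) = -3*Q
E(N) = 59 - 2*N**2 (E(N) = (N**2 + (-3*N)*N) + 59 = (N**2 - 3*N**2) + 59 = -2*N**2 + 59 = 59 - 2*N**2)
38404/(-20407) + E(-19)/5627 = 38404/(-20407) + (59 - 2*(-19)**2)/5627 = 38404*(-1/20407) + (59 - 2*361)*(1/5627) = -38404/20407 + (59 - 722)*(1/5627) = -38404/20407 - 663*1/5627 = -38404/20407 - 39/331 = -13507597/6754717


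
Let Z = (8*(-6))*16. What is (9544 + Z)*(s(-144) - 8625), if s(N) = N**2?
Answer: 106286136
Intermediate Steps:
Z = -768 (Z = -48*16 = -768)
(9544 + Z)*(s(-144) - 8625) = (9544 - 768)*((-144)**2 - 8625) = 8776*(20736 - 8625) = 8776*12111 = 106286136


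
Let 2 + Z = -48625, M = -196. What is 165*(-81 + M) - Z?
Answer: 2922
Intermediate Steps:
Z = -48627 (Z = -2 - 48625 = -48627)
165*(-81 + M) - Z = 165*(-81 - 196) - 1*(-48627) = 165*(-277) + 48627 = -45705 + 48627 = 2922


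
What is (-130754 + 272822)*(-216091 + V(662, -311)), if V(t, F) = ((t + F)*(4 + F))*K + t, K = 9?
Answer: -168384960456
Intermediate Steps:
V(t, F) = t + 9*(4 + F)*(F + t) (V(t, F) = ((t + F)*(4 + F))*9 + t = ((F + t)*(4 + F))*9 + t = ((4 + F)*(F + t))*9 + t = 9*(4 + F)*(F + t) + t = t + 9*(4 + F)*(F + t))
(-130754 + 272822)*(-216091 + V(662, -311)) = (-130754 + 272822)*(-216091 + (9*(-311)**2 + 36*(-311) + 37*662 + 9*(-311)*662)) = 142068*(-216091 + (9*96721 - 11196 + 24494 - 1852938)) = 142068*(-216091 + (870489 - 11196 + 24494 - 1852938)) = 142068*(-216091 - 969151) = 142068*(-1185242) = -168384960456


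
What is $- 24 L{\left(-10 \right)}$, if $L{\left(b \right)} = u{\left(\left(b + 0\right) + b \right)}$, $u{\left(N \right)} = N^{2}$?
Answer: $-9600$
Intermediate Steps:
$L{\left(b \right)} = 4 b^{2}$ ($L{\left(b \right)} = \left(\left(b + 0\right) + b\right)^{2} = \left(b + b\right)^{2} = \left(2 b\right)^{2} = 4 b^{2}$)
$- 24 L{\left(-10 \right)} = - 24 \cdot 4 \left(-10\right)^{2} = - 24 \cdot 4 \cdot 100 = - 24 \cdot 400 = \left(-1\right) 9600 = -9600$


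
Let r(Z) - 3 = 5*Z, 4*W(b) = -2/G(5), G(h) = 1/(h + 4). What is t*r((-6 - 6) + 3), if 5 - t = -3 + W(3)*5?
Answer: -1281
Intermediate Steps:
G(h) = 1/(4 + h)
W(b) = -9/2 (W(b) = (-2/(1/(4 + 5)))/4 = (-2/(1/9))/4 = (-2/⅑)/4 = (-2*9)/4 = (¼)*(-18) = -9/2)
r(Z) = 3 + 5*Z
t = 61/2 (t = 5 - (-3 - 9/2*5) = 5 - (-3 - 45/2) = 5 - 1*(-51/2) = 5 + 51/2 = 61/2 ≈ 30.500)
t*r((-6 - 6) + 3) = 61*(3 + 5*((-6 - 6) + 3))/2 = 61*(3 + 5*(-12 + 3))/2 = 61*(3 + 5*(-9))/2 = 61*(3 - 45)/2 = (61/2)*(-42) = -1281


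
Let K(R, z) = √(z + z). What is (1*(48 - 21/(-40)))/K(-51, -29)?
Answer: -1941*I*√58/2320 ≈ -6.3716*I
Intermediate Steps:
K(R, z) = √2*√z (K(R, z) = √(2*z) = √2*√z)
(1*(48 - 21/(-40)))/K(-51, -29) = (1*(48 - 21/(-40)))/((√2*√(-29))) = (1*(48 - 21*(-1/40)))/((√2*(I*√29))) = (1*(48 + 21/40))/((I*√58)) = (1*(1941/40))*(-I*√58/58) = 1941*(-I*√58/58)/40 = -1941*I*√58/2320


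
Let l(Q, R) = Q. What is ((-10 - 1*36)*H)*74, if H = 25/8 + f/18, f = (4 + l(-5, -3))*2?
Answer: -184667/18 ≈ -10259.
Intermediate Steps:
f = -2 (f = (4 - 5)*2 = -1*2 = -2)
H = 217/72 (H = 25/8 - 2/18 = 25*(⅛) - 2*1/18 = 25/8 - ⅑ = 217/72 ≈ 3.0139)
((-10 - 1*36)*H)*74 = ((-10 - 1*36)*(217/72))*74 = ((-10 - 36)*(217/72))*74 = -46*217/72*74 = -4991/36*74 = -184667/18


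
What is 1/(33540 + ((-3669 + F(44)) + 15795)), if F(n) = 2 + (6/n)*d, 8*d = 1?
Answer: 176/8037571 ≈ 2.1897e-5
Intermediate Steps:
d = 1/8 (d = (1/8)*1 = 1/8 ≈ 0.12500)
F(n) = 2 + 3/(4*n) (F(n) = 2 + (6/n)*(1/8) = 2 + 3/(4*n))
1/(33540 + ((-3669 + F(44)) + 15795)) = 1/(33540 + ((-3669 + (2 + (3/4)/44)) + 15795)) = 1/(33540 + ((-3669 + (2 + (3/4)*(1/44))) + 15795)) = 1/(33540 + ((-3669 + (2 + 3/176)) + 15795)) = 1/(33540 + ((-3669 + 355/176) + 15795)) = 1/(33540 + (-645389/176 + 15795)) = 1/(33540 + 2134531/176) = 1/(8037571/176) = 176/8037571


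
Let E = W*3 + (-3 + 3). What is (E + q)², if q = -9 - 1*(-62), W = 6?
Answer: 5041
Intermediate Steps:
q = 53 (q = -9 + 62 = 53)
E = 18 (E = 6*3 + (-3 + 3) = 18 + 0 = 18)
(E + q)² = (18 + 53)² = 71² = 5041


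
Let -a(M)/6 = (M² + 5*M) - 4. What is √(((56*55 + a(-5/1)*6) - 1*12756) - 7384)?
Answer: 2*I*√4229 ≈ 130.06*I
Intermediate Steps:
a(M) = 24 - 30*M - 6*M² (a(M) = -6*((M² + 5*M) - 4) = -6*(-4 + M² + 5*M) = 24 - 30*M - 6*M²)
√(((56*55 + a(-5/1)*6) - 1*12756) - 7384) = √(((56*55 + (24 - (-150)/1 - 6*(-5/1)²)*6) - 1*12756) - 7384) = √(((3080 + (24 - (-150) - 6*(-5*1)²)*6) - 12756) - 7384) = √(((3080 + (24 - 30*(-5) - 6*(-5)²)*6) - 12756) - 7384) = √(((3080 + (24 + 150 - 6*25)*6) - 12756) - 7384) = √(((3080 + (24 + 150 - 150)*6) - 12756) - 7384) = √(((3080 + 24*6) - 12756) - 7384) = √(((3080 + 144) - 12756) - 7384) = √((3224 - 12756) - 7384) = √(-9532 - 7384) = √(-16916) = 2*I*√4229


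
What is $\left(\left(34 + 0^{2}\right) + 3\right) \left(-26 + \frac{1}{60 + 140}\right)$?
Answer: $- \frac{192363}{200} \approx -961.81$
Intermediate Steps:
$\left(\left(34 + 0^{2}\right) + 3\right) \left(-26 + \frac{1}{60 + 140}\right) = \left(\left(34 + 0\right) + 3\right) \left(-26 + \frac{1}{200}\right) = \left(34 + 3\right) \left(-26 + \frac{1}{200}\right) = 37 \left(- \frac{5199}{200}\right) = - \frac{192363}{200}$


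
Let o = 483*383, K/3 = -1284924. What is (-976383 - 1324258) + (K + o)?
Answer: -5970424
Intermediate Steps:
K = -3854772 (K = 3*(-1284924) = -3854772)
o = 184989
(-976383 - 1324258) + (K + o) = (-976383 - 1324258) + (-3854772 + 184989) = -2300641 - 3669783 = -5970424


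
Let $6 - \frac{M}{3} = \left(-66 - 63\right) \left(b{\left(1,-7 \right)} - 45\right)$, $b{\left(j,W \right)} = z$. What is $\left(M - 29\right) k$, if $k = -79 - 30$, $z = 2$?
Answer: $1815068$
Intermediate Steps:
$b{\left(j,W \right)} = 2$
$k = -109$
$M = -16623$ ($M = 18 - 3 \left(-66 - 63\right) \left(2 - 45\right) = 18 - 3 \left(\left(-129\right) \left(-43\right)\right) = 18 - 16641 = -16623$)
$\left(M - 29\right) k = \left(-16623 - 29\right) \left(-109\right) = \left(-16652\right) \left(-109\right) = 1815068$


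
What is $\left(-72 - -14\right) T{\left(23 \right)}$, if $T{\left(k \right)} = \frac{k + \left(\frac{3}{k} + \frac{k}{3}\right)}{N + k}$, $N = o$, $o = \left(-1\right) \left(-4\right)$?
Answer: $- \frac{123250}{1863} \approx -66.157$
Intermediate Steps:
$o = 4$
$N = 4$
$T{\left(k \right)} = \frac{\frac{3}{k} + \frac{4 k}{3}}{4 + k}$ ($T{\left(k \right)} = \frac{k + \left(\frac{3}{k} + \frac{k}{3}\right)}{4 + k} = \frac{\frac{3}{k} + \frac{4 k}{3}}{4 + k}$)
$\left(-72 - -14\right) T{\left(23 \right)} = \left(-72 - -14\right) \frac{9 + 4 \cdot 23^{2}}{3 \cdot 23 \left(4 + 23\right)} = \left(-72 + 14\right) \frac{1}{3} \cdot \frac{1}{23} \cdot \frac{1}{27} \left(9 + 4 \cdot 529\right) = - 58 \cdot \frac{1}{3} \cdot \frac{1}{23} \cdot \frac{1}{27} \left(9 + 2116\right) = - 58 \cdot \frac{1}{3} \cdot \frac{1}{23} \cdot \frac{1}{27} \cdot 2125 = \left(-58\right) \frac{2125}{1863} = - \frac{123250}{1863}$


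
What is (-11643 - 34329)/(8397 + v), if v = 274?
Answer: -45972/8671 ≈ -5.3018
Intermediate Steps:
(-11643 - 34329)/(8397 + v) = (-11643 - 34329)/(8397 + 274) = -45972/8671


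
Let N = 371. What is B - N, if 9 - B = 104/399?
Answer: -144542/399 ≈ -362.26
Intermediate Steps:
B = 3487/399 (B = 9 - 104/399 = 3487/399 ≈ 8.7393)
B - N = 3487/399 - 1*371 = 3487/399 - 371 = -144542/399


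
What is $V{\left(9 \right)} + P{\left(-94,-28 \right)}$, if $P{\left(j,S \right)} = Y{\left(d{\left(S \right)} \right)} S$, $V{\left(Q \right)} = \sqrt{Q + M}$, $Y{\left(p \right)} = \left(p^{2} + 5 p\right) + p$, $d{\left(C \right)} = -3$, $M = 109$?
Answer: $252 + \sqrt{118} \approx 262.86$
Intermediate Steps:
$Y{\left(p \right)} = p^{2} + 6 p$
$V{\left(Q \right)} = \sqrt{109 + Q}$ ($V{\left(Q \right)} = \sqrt{Q + 109} = \sqrt{109 + Q}$)
$P{\left(j,S \right)} = - 9 S$ ($P{\left(j,S \right)} = - 3 \left(6 - 3\right) S = \left(-3\right) 3 S = - 9 S$)
$V{\left(9 \right)} + P{\left(-94,-28 \right)} = \sqrt{109 + 9} - -252 = \sqrt{118} + 252 = 252 + \sqrt{118}$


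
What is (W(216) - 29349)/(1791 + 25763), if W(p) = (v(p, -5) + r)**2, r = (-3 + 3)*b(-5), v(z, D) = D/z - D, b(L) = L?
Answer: -1368151319/1285559424 ≈ -1.0642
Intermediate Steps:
v(z, D) = -D + D/z
r = 0 (r = (-3 + 3)*(-5) = 0*(-5) = 0)
W(p) = (5 - 5/p)**2 (W(p) = ((-1*(-5) - 5/p) + 0)**2 = ((5 - 5/p) + 0)**2 = (5 - 5/p)**2)
(W(216) - 29349)/(1791 + 25763) = (25*(-1 + 216)**2/216**2 - 29349)/(1791 + 25763) = (25*(1/46656)*215**2 - 29349)/27554 = (25*(1/46656)*46225 - 29349)*(1/27554) = (1155625/46656 - 29349)*(1/27554) = -1368151319/46656*1/27554 = -1368151319/1285559424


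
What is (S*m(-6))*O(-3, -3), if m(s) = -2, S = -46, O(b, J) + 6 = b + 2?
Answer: -644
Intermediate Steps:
O(b, J) = -4 + b (O(b, J) = -6 + (b + 2) = -6 + (2 + b) = -4 + b)
(S*m(-6))*O(-3, -3) = (-46*(-2))*(-4 - 3) = 92*(-7) = -644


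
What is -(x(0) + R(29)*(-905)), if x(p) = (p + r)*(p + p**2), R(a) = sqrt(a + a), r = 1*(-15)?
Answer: 905*sqrt(58) ≈ 6892.3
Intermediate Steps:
r = -15
R(a) = sqrt(2)*sqrt(a) (R(a) = sqrt(2*a) = sqrt(2)*sqrt(a))
x(p) = (-15 + p)*(p + p**2) (x(p) = (p - 15)*(p + p**2) = (-15 + p)*(p + p**2))
-(x(0) + R(29)*(-905)) = -(0*(-15 + 0**2 - 14*0) + (sqrt(2)*sqrt(29))*(-905)) = -(0*(-15 + 0 + 0) + sqrt(58)*(-905)) = -(0*(-15) - 905*sqrt(58)) = -(0 - 905*sqrt(58)) = -(-905)*sqrt(58) = 905*sqrt(58)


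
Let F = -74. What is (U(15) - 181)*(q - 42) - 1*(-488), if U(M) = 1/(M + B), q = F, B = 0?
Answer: 322144/15 ≈ 21476.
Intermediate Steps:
q = -74
U(M) = 1/M (U(M) = 1/(M + 0) = 1/M)
(U(15) - 181)*(q - 42) - 1*(-488) = (1/15 - 181)*(-74 - 42) - 1*(-488) = (1/15 - 181)*(-116) + 488 = -2714/15*(-116) + 488 = 314824/15 + 488 = 322144/15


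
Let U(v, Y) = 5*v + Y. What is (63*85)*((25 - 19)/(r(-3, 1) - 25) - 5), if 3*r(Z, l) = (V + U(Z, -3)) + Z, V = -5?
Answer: -2800665/101 ≈ -27729.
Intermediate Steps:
U(v, Y) = Y + 5*v
r(Z, l) = -8/3 + 2*Z (r(Z, l) = ((-5 + (-3 + 5*Z)) + Z)/3 = ((-8 + 5*Z) + Z)/3 = (-8 + 6*Z)/3 = -8/3 + 2*Z)
(63*85)*((25 - 19)/(r(-3, 1) - 25) - 5) = (63*85)*((25 - 19)/((-8/3 + 2*(-3)) - 25) - 5) = 5355*(6/((-8/3 - 6) - 25) - 5) = 5355*(6/(-26/3 - 25) - 5) = 5355*(6/(-101/3) - 5) = 5355*(6*(-3/101) - 5) = 5355*(-18/101 - 5) = 5355*(-523/101) = -2800665/101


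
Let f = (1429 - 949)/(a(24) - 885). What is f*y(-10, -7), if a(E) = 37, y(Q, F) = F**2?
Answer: -1470/53 ≈ -27.736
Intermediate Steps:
f = -30/53 (f = (1429 - 949)/(37 - 885) = 480/(-848) = 480*(-1/848) = -30/53 ≈ -0.56604)
f*y(-10, -7) = -30/53*(-7)**2 = -30/53*49 = -1470/53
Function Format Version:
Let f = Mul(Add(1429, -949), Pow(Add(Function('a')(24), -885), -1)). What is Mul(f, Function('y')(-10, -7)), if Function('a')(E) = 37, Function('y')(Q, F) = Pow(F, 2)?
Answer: Rational(-1470, 53) ≈ -27.736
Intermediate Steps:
f = Rational(-30, 53) (f = Mul(Add(1429, -949), Pow(Add(37, -885), -1)) = Mul(480, Pow(-848, -1)) = Mul(480, Rational(-1, 848)) = Rational(-30, 53) ≈ -0.56604)
Mul(f, Function('y')(-10, -7)) = Mul(Rational(-30, 53), Pow(-7, 2)) = Mul(Rational(-30, 53), 49) = Rational(-1470, 53)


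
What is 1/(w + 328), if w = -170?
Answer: 1/158 ≈ 0.0063291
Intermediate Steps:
1/(w + 328) = 1/(-170 + 328) = 1/158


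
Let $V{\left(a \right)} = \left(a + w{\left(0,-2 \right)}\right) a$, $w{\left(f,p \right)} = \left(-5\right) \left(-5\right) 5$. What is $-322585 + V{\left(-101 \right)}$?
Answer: $-325009$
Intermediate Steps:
$w{\left(f,p \right)} = 125$ ($w{\left(f,p \right)} = 25 \cdot 5 = 125$)
$V{\left(a \right)} = a \left(125 + a\right)$ ($V{\left(a \right)} = \left(a + 125\right) a = \left(125 + a\right) a = a \left(125 + a\right)$)
$-322585 + V{\left(-101 \right)} = -322585 - 101 \left(125 - 101\right) = -322585 - 2424 = -325009$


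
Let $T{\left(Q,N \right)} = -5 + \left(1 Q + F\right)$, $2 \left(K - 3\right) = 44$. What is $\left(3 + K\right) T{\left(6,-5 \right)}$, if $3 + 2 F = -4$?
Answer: $-70$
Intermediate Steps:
$F = - \frac{7}{2}$ ($F = - \frac{3}{2} + \frac{1}{2} \left(-4\right) = - \frac{3}{2} - 2 = - \frac{7}{2} \approx -3.5$)
$K = 25$ ($K = 3 + \frac{1}{2} \cdot 44 = 3 + 22 = 25$)
$T{\left(Q,N \right)} = - \frac{17}{2} + Q$ ($T{\left(Q,N \right)} = -5 + \left(1 Q - \frac{7}{2}\right) = -5 + \left(Q - \frac{7}{2}\right) = -5 + \left(- \frac{7}{2} + Q\right) = - \frac{17}{2} + Q$)
$\left(3 + K\right) T{\left(6,-5 \right)} = \left(3 + 25\right) \left(- \frac{17}{2} + 6\right) = 28 \left(- \frac{5}{2}\right) = -70$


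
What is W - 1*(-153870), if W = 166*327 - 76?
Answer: 208076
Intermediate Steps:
W = 54206 (W = 54282 - 76 = 54206)
W - 1*(-153870) = 54206 - 1*(-153870) = 54206 + 153870 = 208076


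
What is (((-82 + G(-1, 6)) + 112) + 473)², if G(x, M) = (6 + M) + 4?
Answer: 269361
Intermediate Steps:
G(x, M) = 10 + M
(((-82 + G(-1, 6)) + 112) + 473)² = (((-82 + (10 + 6)) + 112) + 473)² = (((-82 + 16) + 112) + 473)² = ((-66 + 112) + 473)² = (46 + 473)² = 519² = 269361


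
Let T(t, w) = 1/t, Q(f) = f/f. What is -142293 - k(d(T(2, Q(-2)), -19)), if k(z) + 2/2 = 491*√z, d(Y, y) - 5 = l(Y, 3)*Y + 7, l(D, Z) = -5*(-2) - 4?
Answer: -142292 - 491*√15 ≈ -1.4419e+5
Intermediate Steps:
Q(f) = 1
l(D, Z) = 6 (l(D, Z) = 10 - 4 = 6)
d(Y, y) = 12 + 6*Y (d(Y, y) = 5 + (6*Y + 7) = 5 + (7 + 6*Y) = 12 + 6*Y)
k(z) = -1 + 491*√z
-142293 - k(d(T(2, Q(-2)), -19)) = -142293 - (-1 + 491*√(12 + 6/2)) = -142293 - (-1 + 491*√(12 + 6*(½))) = -142293 - (-1 + 491*√(12 + 3)) = -142293 - (-1 + 491*√15) = -142293 + (1 - 491*√15) = -142292 - 491*√15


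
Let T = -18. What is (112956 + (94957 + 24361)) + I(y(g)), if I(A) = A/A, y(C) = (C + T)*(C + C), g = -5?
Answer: 232275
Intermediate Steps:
y(C) = 2*C*(-18 + C) (y(C) = (C - 18)*(C + C) = (-18 + C)*(2*C) = 2*C*(-18 + C))
I(A) = 1
(112956 + (94957 + 24361)) + I(y(g)) = (112956 + (94957 + 24361)) + 1 = (112956 + 119318) + 1 = 232274 + 1 = 232275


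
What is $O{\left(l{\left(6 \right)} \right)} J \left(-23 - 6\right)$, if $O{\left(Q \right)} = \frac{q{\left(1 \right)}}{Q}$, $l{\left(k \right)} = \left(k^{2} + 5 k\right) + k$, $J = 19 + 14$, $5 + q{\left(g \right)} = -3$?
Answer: $\frac{319}{3} \approx 106.33$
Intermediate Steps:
$q{\left(g \right)} = -8$ ($q{\left(g \right)} = -5 - 3 = -8$)
$J = 33$
$l{\left(k \right)} = k^{2} + 6 k$
$O{\left(Q \right)} = - \frac{8}{Q}$
$O{\left(l{\left(6 \right)} \right)} J \left(-23 - 6\right) = - \frac{8}{6 \left(6 + 6\right)} 33 \left(-23 - 6\right) = - \frac{8}{6 \cdot 12} \cdot 33 \left(-23 - 6\right) = - \frac{8}{72} \cdot 33 \left(-29\right) = \left(-8\right) \frac{1}{72} \cdot 33 \left(-29\right) = \left(- \frac{1}{9}\right) 33 \left(-29\right) = \left(- \frac{11}{3}\right) \left(-29\right) = \frac{319}{3}$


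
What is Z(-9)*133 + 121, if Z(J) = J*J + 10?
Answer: 12224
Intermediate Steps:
Z(J) = 10 + J² (Z(J) = J² + 10 = 10 + J²)
Z(-9)*133 + 121 = (10 + (-9)²)*133 + 121 = (10 + 81)*133 + 121 = 91*133 + 121 = 12103 + 121 = 12224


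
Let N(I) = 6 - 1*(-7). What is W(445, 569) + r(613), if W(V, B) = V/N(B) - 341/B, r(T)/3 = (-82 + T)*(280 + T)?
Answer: 10522843725/7397 ≈ 1.4226e+6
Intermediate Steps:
N(I) = 13 (N(I) = 6 + 7 = 13)
r(T) = 3*(-82 + T)*(280 + T) (r(T) = 3*((-82 + T)*(280 + T)) = 3*(-82 + T)*(280 + T))
W(V, B) = -341/B + V/13 (W(V, B) = V/13 - 341/B = -341/B + V/13)
W(445, 569) + r(613) = (-341/569 + (1/13)*445) + (-68880 + 3*613**2 + 594*613) = (-341*1/569 + 445/13) + (-68880 + 3*375769 + 364122) = (-341/569 + 445/13) + (-68880 + 1127307 + 364122) = 248772/7397 + 1422549 = 10522843725/7397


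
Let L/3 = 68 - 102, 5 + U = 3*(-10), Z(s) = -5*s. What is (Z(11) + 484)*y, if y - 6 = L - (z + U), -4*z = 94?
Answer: -32175/2 ≈ -16088.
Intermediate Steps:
z = -47/2 (z = -¼*94 = -47/2 ≈ -23.500)
U = -35 (U = -5 + 3*(-10) = -5 - 30 = -35)
L = -102 (L = 3*(68 - 102) = 3*(-34) = -102)
y = -75/2 (y = 6 + (-102 - (-47/2 - 35)) = 6 + (-102 - 1*(-117/2)) = 6 + (-102 + 117/2) = 6 - 87/2 = -75/2 ≈ -37.500)
(Z(11) + 484)*y = (-5*11 + 484)*(-75/2) = (-55 + 484)*(-75/2) = 429*(-75/2) = -32175/2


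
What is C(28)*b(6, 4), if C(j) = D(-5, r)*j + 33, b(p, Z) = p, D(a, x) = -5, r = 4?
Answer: -642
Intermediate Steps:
C(j) = 33 - 5*j (C(j) = -5*j + 33 = 33 - 5*j)
C(28)*b(6, 4) = (33 - 5*28)*6 = (33 - 140)*6 = -107*6 = -642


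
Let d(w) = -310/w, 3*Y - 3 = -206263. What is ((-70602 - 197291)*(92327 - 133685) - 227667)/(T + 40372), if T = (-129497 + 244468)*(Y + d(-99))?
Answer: -1096849811673/782519671342 ≈ -1.4017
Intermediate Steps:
Y = -206260/3 (Y = 1 + (1/3)*(-206263) = 1 - 206263/3 = -206260/3 ≈ -68753.)
T = -782523668170/99 (T = (-129497 + 244468)*(-206260/3 - 310/(-99)) = 114971*(-206260/3 - 310*(-1/99)) = 114971*(-206260/3 + 310/99) = 114971*(-6806270/99) = -782523668170/99 ≈ -7.9043e+9)
((-70602 - 197291)*(92327 - 133685) - 227667)/(T + 40372) = ((-70602 - 197291)*(92327 - 133685) - 227667)/(-782523668170/99 + 40372) = (-267893*(-41358) - 227667)/(-782519671342/99) = (11079518694 - 227667)*(-99/782519671342) = 11079291027*(-99/782519671342) = -1096849811673/782519671342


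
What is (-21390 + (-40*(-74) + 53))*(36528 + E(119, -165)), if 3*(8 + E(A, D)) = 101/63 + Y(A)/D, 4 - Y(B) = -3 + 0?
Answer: -6976475358616/10395 ≈ -6.7114e+8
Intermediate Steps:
Y(B) = 7 (Y(B) = 4 - (-3 + 0) = 4 - 1*(-3) = 4 + 3 = 7)
E(A, D) = -1411/189 + 7/(3*D) (E(A, D) = -8 + (101/63 + 7/D)/3 = -8 + (101/189 + 7/(3*D)) = -1411/189 + 7/(3*D))
(-21390 + (-40*(-74) + 53))*(36528 + E(119, -165)) = (-21390 + (-40*(-74) + 53))*(36528 + (1/189)*(441 - 1411*(-165))/(-165)) = (-21390 + (2960 + 53))*(36528 + (1/189)*(-1/165)*(441 + 232815)) = (-21390 + 3013)*(36528 + (1/189)*(-1/165)*233256) = -18377*(36528 - 77752/10395) = -18377*379630808/10395 = -6976475358616/10395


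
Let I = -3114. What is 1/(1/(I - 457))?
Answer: -3571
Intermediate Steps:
1/(1/(I - 457)) = 1/(1/(-3114 - 457)) = 1/(1/(-3571)) = 1/(-1/3571) = -3571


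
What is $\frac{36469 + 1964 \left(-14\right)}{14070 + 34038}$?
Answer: $\frac{2991}{16036} \approx 0.18652$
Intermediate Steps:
$\frac{36469 + 1964 \left(-14\right)}{14070 + 34038} = \frac{36469 - 27496}{48108} = 8973 \cdot \frac{1}{48108} = \frac{2991}{16036}$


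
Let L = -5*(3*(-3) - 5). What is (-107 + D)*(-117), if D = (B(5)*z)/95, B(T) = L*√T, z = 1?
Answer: 12519 - 1638*√5/19 ≈ 12326.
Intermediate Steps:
L = 70 (L = -5*(-9 - 5) = -5*(-14) = 70)
B(T) = 70*√T
D = 14*√5/19 (D = ((70*√5)*1)/95 = (70*√5)*(1/95) = 14*√5/19 ≈ 1.6476)
(-107 + D)*(-117) = (-107 + 14*√5/19)*(-117) = 12519 - 1638*√5/19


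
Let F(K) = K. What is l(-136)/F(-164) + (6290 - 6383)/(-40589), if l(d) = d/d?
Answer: -25337/6656596 ≈ -0.0038063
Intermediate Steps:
l(d) = 1
l(-136)/F(-164) + (6290 - 6383)/(-40589) = 1/(-164) + (6290 - 6383)/(-40589) = 1*(-1/164) - 93*(-1/40589) = -1/164 + 93/40589 = -25337/6656596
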